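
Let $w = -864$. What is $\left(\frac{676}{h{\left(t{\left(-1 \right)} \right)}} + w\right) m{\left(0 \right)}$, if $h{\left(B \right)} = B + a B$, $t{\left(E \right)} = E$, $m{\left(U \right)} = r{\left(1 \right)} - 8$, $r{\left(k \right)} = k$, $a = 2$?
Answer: $\frac{22876}{3} \approx 7625.3$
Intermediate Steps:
$m{\left(U \right)} = -7$ ($m{\left(U \right)} = 1 - 8 = -7$)
$h{\left(B \right)} = 3 B$ ($h{\left(B \right)} = B + 2 B = 3 B$)
$\left(\frac{676}{h{\left(t{\left(-1 \right)} \right)}} + w\right) m{\left(0 \right)} = \left(\frac{676}{3 \left(-1\right)} - 864\right) \left(-7\right) = \left(\frac{676}{-3} - 864\right) \left(-7\right) = \left(676 \left(- \frac{1}{3}\right) - 864\right) \left(-7\right) = \left(- \frac{676}{3} - 864\right) \left(-7\right) = \left(- \frac{3268}{3}\right) \left(-7\right) = \frac{22876}{3}$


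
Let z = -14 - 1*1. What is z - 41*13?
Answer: -548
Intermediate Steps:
z = -15 (z = -14 - 1 = -15)
z - 41*13 = -15 - 41*13 = -15 - 533 = -548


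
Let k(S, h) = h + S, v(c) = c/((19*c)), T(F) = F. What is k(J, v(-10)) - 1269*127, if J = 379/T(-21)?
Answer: -64311217/399 ≈ -1.6118e+5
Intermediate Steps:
v(c) = 1/19 (v(c) = c*(1/(19*c)) = 1/19)
J = -379/21 (J = 379/(-21) = 379*(-1/21) = -379/21 ≈ -18.048)
k(S, h) = S + h
k(J, v(-10)) - 1269*127 = (-379/21 + 1/19) - 1269*127 = -7180/399 - 161163 = -64311217/399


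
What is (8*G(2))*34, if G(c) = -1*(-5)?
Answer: 1360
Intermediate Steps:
G(c) = 5
(8*G(2))*34 = (8*5)*34 = 40*34 = 1360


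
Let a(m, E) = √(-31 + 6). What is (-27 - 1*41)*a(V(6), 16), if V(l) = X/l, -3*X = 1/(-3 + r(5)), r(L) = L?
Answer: -340*I ≈ -340.0*I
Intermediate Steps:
X = -⅙ (X = -1/(3*(-3 + 5)) = -⅓/2 = -⅓*½ = -⅙ ≈ -0.16667)
V(l) = -1/(6*l)
a(m, E) = 5*I (a(m, E) = √(-25) = 5*I)
(-27 - 1*41)*a(V(6), 16) = (-27 - 1*41)*(5*I) = (-27 - 41)*(5*I) = -340*I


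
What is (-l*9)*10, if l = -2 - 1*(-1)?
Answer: 90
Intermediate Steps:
l = -1 (l = -2 + 1 = -1)
(-l*9)*10 = (-1*(-1)*9)*10 = (1*9)*10 = 9*10 = 90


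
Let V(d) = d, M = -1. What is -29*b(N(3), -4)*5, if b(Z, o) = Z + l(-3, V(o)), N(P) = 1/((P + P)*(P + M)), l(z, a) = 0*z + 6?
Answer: -10585/12 ≈ -882.08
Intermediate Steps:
l(z, a) = 6 (l(z, a) = 0 + 6 = 6)
N(P) = 1/(2*P*(-1 + P)) (N(P) = 1/((P + P)*(P - 1)) = 1/((2*P)*(-1 + P)) = 1/(2*P*(-1 + P)))
b(Z, o) = 6 + Z (b(Z, o) = Z + 6 = 6 + Z)
-29*b(N(3), -4)*5 = -29*(6 + (½)/(3*(-1 + 3)))*5 = -29*(6 + (½)*(⅓)/2)*5 = -29*(6 + (½)*(⅓)*(½))*5 = -29*(6 + 1/12)*5 = -29*73/12*5 = -2117/12*5 = -10585/12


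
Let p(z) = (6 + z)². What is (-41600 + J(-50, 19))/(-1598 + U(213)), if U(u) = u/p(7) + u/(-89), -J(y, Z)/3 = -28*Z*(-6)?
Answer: 384869108/12026279 ≈ 32.002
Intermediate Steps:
J(y, Z) = -504*Z (J(y, Z) = -(-84)*Z*(-6) = -(-84)*(-6*Z) = -504*Z)
U(u) = -80*u/15041 (U(u) = u/((6 + 7)²) + u/(-89) = u/(13²) + u*(-1/89) = u/169 - u/89 = -80*u/15041)
(-41600 + J(-50, 19))/(-1598 + U(213)) = (-41600 - 504*19)/(-1598 - 80/15041*213) = (-41600 - 9576)/(-1598 - 17040/15041) = -51176/(-24052558/15041) = -51176*(-15041/24052558) = 384869108/12026279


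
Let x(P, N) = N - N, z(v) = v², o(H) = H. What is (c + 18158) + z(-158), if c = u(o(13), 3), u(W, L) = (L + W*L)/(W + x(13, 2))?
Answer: 560628/13 ≈ 43125.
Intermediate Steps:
x(P, N) = 0
u(W, L) = (L + L*W)/W (u(W, L) = (L + W*L)/(W + 0) = (L + L*W)/W)
c = 42/13 (c = 3 + 3/13 = 42/13 ≈ 3.2308)
(c + 18158) + z(-158) = (42/13 + 18158) + (-158)² = 236096/13 + 24964 = 560628/13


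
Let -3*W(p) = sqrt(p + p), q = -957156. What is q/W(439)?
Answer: 1435734*sqrt(878)/439 ≈ 96907.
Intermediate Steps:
W(p) = -sqrt(2)*sqrt(p)/3 (W(p) = -sqrt(p + p)/3 = -sqrt(2)*sqrt(p)/3)
q/W(439) = -957156*(-3*sqrt(878)/878) = -(-1435734)*sqrt(878)/439 = 1435734*sqrt(878)/439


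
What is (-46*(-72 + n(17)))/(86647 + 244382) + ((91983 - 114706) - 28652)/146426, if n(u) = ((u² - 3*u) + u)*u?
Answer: -15240153541/16157084118 ≈ -0.94325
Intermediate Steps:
n(u) = u*(u² - 2*u) (n(u) = (u² - 2*u)*u = u*(u² - 2*u))
(-46*(-72 + n(17)))/(86647 + 244382) + ((91983 - 114706) - 28652)/146426 = (-46*(-72 + 17²*(-2 + 17)))/(86647 + 244382) + ((91983 - 114706) - 28652)/146426 = -46*(-72 + 289*15)/331029 + (-22723 - 28652)*(1/146426) = -46*(-72 + 4335)*(1/331029) - 51375*1/146426 = -46*4263*(1/331029) - 51375/146426 = -196098*1/331029 - 51375/146426 = -65366/110343 - 51375/146426 = -15240153541/16157084118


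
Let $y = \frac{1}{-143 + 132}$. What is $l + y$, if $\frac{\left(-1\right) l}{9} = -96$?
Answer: $\frac{9503}{11} \approx 863.91$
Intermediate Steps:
$l = 864$ ($l = \left(-9\right) \left(-96\right) = 864$)
$y = - \frac{1}{11}$ ($y = \frac{1}{-11} = - \frac{1}{11} \approx -0.090909$)
$l + y = 864 - \frac{1}{11} = \frac{9503}{11}$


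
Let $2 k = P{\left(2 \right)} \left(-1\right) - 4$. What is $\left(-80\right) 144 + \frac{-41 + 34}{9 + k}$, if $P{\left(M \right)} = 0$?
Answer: $-11521$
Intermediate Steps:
$k = -2$ ($k = \frac{0 \left(-1\right) - 4}{2} = \frac{0 - 4}{2} = \frac{1}{2} \left(-4\right) = -2$)
$\left(-80\right) 144 + \frac{-41 + 34}{9 + k} = \left(-80\right) 144 + \frac{-41 + 34}{9 - 2} = -11520 - \frac{7}{7} = -11520 - 1 = -11521$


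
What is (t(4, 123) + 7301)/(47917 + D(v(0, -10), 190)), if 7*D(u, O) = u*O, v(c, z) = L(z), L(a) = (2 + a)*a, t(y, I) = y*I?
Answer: 54551/350619 ≈ 0.15558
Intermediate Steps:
t(y, I) = I*y
L(a) = a*(2 + a)
v(c, z) = z*(2 + z)
D(u, O) = O*u/7 (D(u, O) = (u*O)/7 = (O*u)/7 = O*u/7)
(t(4, 123) + 7301)/(47917 + D(v(0, -10), 190)) = (123*4 + 7301)/(47917 + (1/7)*190*(-10*(2 - 10))) = (492 + 7301)/(47917 + (1/7)*190*(-10*(-8))) = 7793/(47917 + (1/7)*190*80) = 7793/(47917 + 15200/7) = 7793/(350619/7) = 7793*(7/350619) = 54551/350619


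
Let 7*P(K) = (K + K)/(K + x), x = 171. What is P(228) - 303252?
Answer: -14859340/49 ≈ -3.0325e+5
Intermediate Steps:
P(K) = 2*K/(7*(171 + K)) (P(K) = ((K + K)/(K + 171))/7 = ((2*K)/(171 + K))/7 = (2*K/(171 + K))/7 = 2*K/(7*(171 + K)))
P(228) - 303252 = (2/7)*228/(171 + 228) - 303252 = (2/7)*228/399 - 303252 = (2/7)*228*(1/399) - 303252 = 8/49 - 303252 = -14859340/49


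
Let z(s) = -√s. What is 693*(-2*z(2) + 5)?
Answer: 3465 + 1386*√2 ≈ 5425.1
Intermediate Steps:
693*(-2*z(2) + 5) = 693*(-(-2)*√2 + 5) = 693*(2*√2 + 5) = 693*(5 + 2*√2) = 3465 + 1386*√2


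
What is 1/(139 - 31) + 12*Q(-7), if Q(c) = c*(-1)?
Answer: 9073/108 ≈ 84.009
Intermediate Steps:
Q(c) = -c
1/(139 - 31) + 12*Q(-7) = 1/(139 - 31) + 12*(-1*(-7)) = 1/108 + 12*7 = 1/108 + 84 = 9073/108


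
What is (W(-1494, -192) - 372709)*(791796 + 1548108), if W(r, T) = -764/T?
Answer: -872093969068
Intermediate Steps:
(W(-1494, -192) - 372709)*(791796 + 1548108) = (-764/(-192) - 372709)*(791796 + 1548108) = (-764*(-1/192) - 372709)*2339904 = (191/48 - 372709)*2339904 = -17889841/48*2339904 = -872093969068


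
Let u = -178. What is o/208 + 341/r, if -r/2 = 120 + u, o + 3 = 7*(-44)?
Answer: 8713/6032 ≈ 1.4445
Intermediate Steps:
o = -311 (o = -3 + 7*(-44) = -3 - 308 = -311)
r = 116 (r = -2*(120 - 178) = -2*(-58) = 116)
o/208 + 341/r = -311/208 + 341/116 = 8713/6032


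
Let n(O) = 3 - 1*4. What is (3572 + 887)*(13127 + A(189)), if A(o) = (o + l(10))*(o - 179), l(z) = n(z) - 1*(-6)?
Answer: 67183753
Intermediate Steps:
n(O) = -1 (n(O) = 3 - 4 = -1)
l(z) = 5 (l(z) = -1 - 1*(-6) = -1 + 6 = 5)
A(o) = (-179 + o)*(5 + o) (A(o) = (o + 5)*(o - 179) = (5 + o)*(-179 + o) = (-179 + o)*(5 + o))
(3572 + 887)*(13127 + A(189)) = (3572 + 887)*(13127 + (-895 + 189**2 - 174*189)) = 4459*(13127 + (-895 + 35721 - 32886)) = 4459*(13127 + 1940) = 4459*15067 = 67183753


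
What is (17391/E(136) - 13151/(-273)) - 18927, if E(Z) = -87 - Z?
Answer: -1154071903/60879 ≈ -18957.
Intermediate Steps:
(17391/E(136) - 13151/(-273)) - 18927 = (17391/(-87 - 1*136) - 13151/(-273)) - 18927 = (17391/(-87 - 136) - 13151*(-1/273)) - 18927 = (17391/(-223) + 13151/273) - 18927 = (17391*(-1/223) + 13151/273) - 18927 = (-17391/223 + 13151/273) - 18927 = -1815070/60879 - 18927 = -1154071903/60879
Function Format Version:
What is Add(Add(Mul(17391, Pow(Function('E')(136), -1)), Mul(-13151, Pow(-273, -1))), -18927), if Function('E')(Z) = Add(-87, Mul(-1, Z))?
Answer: Rational(-1154071903, 60879) ≈ -18957.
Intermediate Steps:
Add(Add(Mul(17391, Pow(Function('E')(136), -1)), Mul(-13151, Pow(-273, -1))), -18927) = Add(Add(Mul(17391, Pow(Add(-87, Mul(-1, 136)), -1)), Mul(-13151, Pow(-273, -1))), -18927) = Add(Add(Mul(17391, Pow(Add(-87, -136), -1)), Mul(-13151, Rational(-1, 273))), -18927) = Add(Add(Mul(17391, Pow(-223, -1)), Rational(13151, 273)), -18927) = Add(Add(Mul(17391, Rational(-1, 223)), Rational(13151, 273)), -18927) = Add(Add(Rational(-17391, 223), Rational(13151, 273)), -18927) = Add(Rational(-1815070, 60879), -18927) = Rational(-1154071903, 60879)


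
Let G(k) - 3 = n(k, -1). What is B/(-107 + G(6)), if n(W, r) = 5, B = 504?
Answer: -56/11 ≈ -5.0909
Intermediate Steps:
G(k) = 8 (G(k) = 3 + 5 = 8)
B/(-107 + G(6)) = 504/(-107 + 8) = 504/(-99) = 504*(-1/99) = -56/11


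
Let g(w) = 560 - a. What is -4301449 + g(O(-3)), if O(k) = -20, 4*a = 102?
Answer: -8601829/2 ≈ -4.3009e+6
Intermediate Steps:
a = 51/2 (a = (¼)*102 = 51/2 ≈ 25.500)
g(w) = 1069/2 (g(w) = 560 - 1*51/2 = 560 - 51/2 = 1069/2)
-4301449 + g(O(-3)) = -4301449 + 1069/2 = -8601829/2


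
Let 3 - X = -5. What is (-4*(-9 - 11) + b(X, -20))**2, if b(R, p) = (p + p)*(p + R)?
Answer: 313600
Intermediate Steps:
X = 8 (X = 3 - 1*(-5) = 3 + 5 = 8)
b(R, p) = 2*p*(R + p) (b(R, p) = (2*p)*(R + p) = 2*p*(R + p))
(-4*(-9 - 11) + b(X, -20))**2 = (-4*(-9 - 11) + 2*(-20)*(8 - 20))**2 = (-4*(-20) + 2*(-20)*(-12))**2 = (80 + 480)**2 = 560**2 = 313600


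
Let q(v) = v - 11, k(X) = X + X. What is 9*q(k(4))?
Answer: -27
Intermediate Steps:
k(X) = 2*X
q(v) = -11 + v
9*q(k(4)) = 9*(-11 + 2*4) = 9*(-11 + 8) = 9*(-3) = -27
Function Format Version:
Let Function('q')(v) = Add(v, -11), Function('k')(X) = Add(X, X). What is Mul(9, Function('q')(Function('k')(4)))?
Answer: -27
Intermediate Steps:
Function('k')(X) = Mul(2, X)
Function('q')(v) = Add(-11, v)
Mul(9, Function('q')(Function('k')(4))) = Mul(9, Add(-11, Mul(2, 4))) = Mul(9, Add(-11, 8)) = Mul(9, -3) = -27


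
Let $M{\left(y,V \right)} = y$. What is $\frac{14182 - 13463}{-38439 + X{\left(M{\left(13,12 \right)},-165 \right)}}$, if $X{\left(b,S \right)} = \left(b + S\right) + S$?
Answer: $- \frac{719}{38756} \approx -0.018552$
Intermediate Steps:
$X{\left(b,S \right)} = b + 2 S$ ($X{\left(b,S \right)} = \left(S + b\right) + S = b + 2 S$)
$\frac{14182 - 13463}{-38439 + X{\left(M{\left(13,12 \right)},-165 \right)}} = \frac{14182 - 13463}{-38439 + \left(13 + 2 \left(-165\right)\right)} = \frac{719}{-38439 + \left(13 - 330\right)} = \frac{719}{-38439 - 317} = \frac{719}{-38756} = 719 \left(- \frac{1}{38756}\right) = - \frac{719}{38756}$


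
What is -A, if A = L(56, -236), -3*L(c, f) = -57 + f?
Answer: -293/3 ≈ -97.667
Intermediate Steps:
L(c, f) = 19 - f/3 (L(c, f) = -(-57 + f)/3 = 19 - f/3)
A = 293/3 (A = 19 - ⅓*(-236) = 19 + 236/3 = 293/3 ≈ 97.667)
-A = -1*293/3 = -293/3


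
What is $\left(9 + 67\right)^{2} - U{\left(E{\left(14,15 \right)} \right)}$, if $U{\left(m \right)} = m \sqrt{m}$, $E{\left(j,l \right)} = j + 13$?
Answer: $5776 - 81 \sqrt{3} \approx 5635.7$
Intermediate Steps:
$E{\left(j,l \right)} = 13 + j$
$U{\left(m \right)} = m^{\frac{3}{2}}$
$\left(9 + 67\right)^{2} - U{\left(E{\left(14,15 \right)} \right)} = \left(9 + 67\right)^{2} - \left(13 + 14\right)^{\frac{3}{2}} = 76^{2} - 27^{\frac{3}{2}} = 5776 - 81 \sqrt{3}$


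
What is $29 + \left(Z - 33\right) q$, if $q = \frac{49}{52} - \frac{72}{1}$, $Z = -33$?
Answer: $\frac{122689}{26} \approx 4718.8$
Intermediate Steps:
$q = - \frac{3695}{52}$ ($q = 49 \cdot \frac{1}{52} - 72 = \frac{49}{52} - 72 = - \frac{3695}{52} \approx -71.058$)
$29 + \left(Z - 33\right) q = 29 + \left(-33 - 33\right) \left(- \frac{3695}{52}\right) = 29 - - \frac{121935}{26} = 29 + \frac{121935}{26} = \frac{122689}{26}$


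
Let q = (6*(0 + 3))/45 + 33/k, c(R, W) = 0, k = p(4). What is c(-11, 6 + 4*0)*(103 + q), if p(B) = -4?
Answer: 0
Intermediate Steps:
k = -4
q = -157/20 (q = (6*(0 + 3))/45 + 33/(-4) = (6*3)*(1/45) + 33*(-¼) = 18*(1/45) - 33/4 = ⅖ - 33/4 = -157/20 ≈ -7.8500)
c(-11, 6 + 4*0)*(103 + q) = 0*(103 - 157/20) = 0*(1903/20) = 0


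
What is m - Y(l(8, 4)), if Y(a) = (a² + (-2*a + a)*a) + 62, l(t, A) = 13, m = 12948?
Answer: 12886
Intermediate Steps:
Y(a) = 62 (Y(a) = (a² + (-a)*a) + 62 = (a² - a²) + 62 = 0 + 62 = 62)
m - Y(l(8, 4)) = 12948 - 1*62 = 12948 - 62 = 12886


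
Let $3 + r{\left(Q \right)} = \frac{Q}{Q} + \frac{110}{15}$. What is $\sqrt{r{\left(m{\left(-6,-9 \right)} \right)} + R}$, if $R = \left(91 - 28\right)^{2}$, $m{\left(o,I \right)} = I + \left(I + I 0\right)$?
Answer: $\frac{\sqrt{35769}}{3} \approx 63.042$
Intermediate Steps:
$m{\left(o,I \right)} = 2 I$ ($m{\left(o,I \right)} = I + \left(I + 0\right) = I + I = 2 I$)
$R = 3969$ ($R = 63^{2} = 3969$)
$r{\left(Q \right)} = \frac{16}{3}$ ($r{\left(Q \right)} = -3 + \left(\frac{Q}{Q} + \frac{110}{15}\right) = -3 + \left(1 + 110 \cdot \frac{1}{15}\right) = -3 + \left(1 + \frac{22}{3}\right) = -3 + \frac{25}{3} = \frac{16}{3}$)
$\sqrt{r{\left(m{\left(-6,-9 \right)} \right)} + R} = \sqrt{\frac{16}{3} + 3969} = \sqrt{\frac{11923}{3}} = \frac{\sqrt{35769}}{3}$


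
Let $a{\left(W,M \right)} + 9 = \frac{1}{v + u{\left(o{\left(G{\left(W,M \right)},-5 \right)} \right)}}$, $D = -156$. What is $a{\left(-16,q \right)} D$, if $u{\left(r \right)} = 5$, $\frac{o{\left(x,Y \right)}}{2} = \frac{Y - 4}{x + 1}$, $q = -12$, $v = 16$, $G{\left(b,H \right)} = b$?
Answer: $\frac{9776}{7} \approx 1396.6$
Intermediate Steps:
$o{\left(x,Y \right)} = \frac{2 \left(-4 + Y\right)}{1 + x}$ ($o{\left(x,Y \right)} = 2 \frac{Y - 4}{x + 1} = 2 \frac{-4 + Y}{1 + x} = \frac{2 \left(-4 + Y\right)}{1 + x}$)
$a{\left(W,M \right)} = - \frac{188}{21}$ ($a{\left(W,M \right)} = -9 + \frac{1}{16 + 5} = -9 + \frac{1}{21} = - \frac{188}{21}$)
$a{\left(-16,q \right)} D = \left(- \frac{188}{21}\right) \left(-156\right) = \frac{9776}{7}$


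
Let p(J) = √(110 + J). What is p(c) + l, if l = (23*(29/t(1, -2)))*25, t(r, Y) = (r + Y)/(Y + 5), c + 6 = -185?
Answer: -50025 + 9*I ≈ -50025.0 + 9.0*I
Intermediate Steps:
c = -191 (c = -6 - 185 = -191)
t(r, Y) = (Y + r)/(5 + Y)
l = -50025 (l = (23*(29/(((-2 + 1)/(5 - 2)))))*25 = (23*(29/((-1/3))))*25 = (23*(29/(((⅓)*(-1)))))*25 = (23*(29/(-⅓)))*25 = (23*(29*(-3)))*25 = (23*(-87))*25 = -2001*25 = -50025)
p(c) + l = √(110 - 191) - 50025 = √(-81) - 50025 = 9*I - 50025 = -50025 + 9*I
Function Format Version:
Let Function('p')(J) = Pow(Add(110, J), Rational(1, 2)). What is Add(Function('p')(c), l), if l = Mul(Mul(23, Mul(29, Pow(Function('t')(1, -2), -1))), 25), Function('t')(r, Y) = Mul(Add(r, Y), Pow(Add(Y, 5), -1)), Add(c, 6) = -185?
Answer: Add(-50025, Mul(9, I)) ≈ Add(-50025., Mul(9.0000, I))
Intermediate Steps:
c = -191 (c = Add(-6, -185) = -191)
Function('t')(r, Y) = Mul(Pow(Add(5, Y), -1), Add(Y, r)) (Function('t')(r, Y) = Mul(Add(Y, r), Pow(Add(5, Y), -1)) = Mul(Pow(Add(5, Y), -1), Add(Y, r)))
l = -50025 (l = Mul(Mul(23, Mul(29, Pow(Mul(Pow(Add(5, -2), -1), Add(-2, 1)), -1))), 25) = Mul(Mul(23, Mul(29, Pow(Mul(Pow(3, -1), -1), -1))), 25) = Mul(Mul(23, Mul(29, Pow(Mul(Rational(1, 3), -1), -1))), 25) = Mul(Mul(23, Mul(29, Pow(Rational(-1, 3), -1))), 25) = Mul(Mul(23, Mul(29, -3)), 25) = Mul(Mul(23, -87), 25) = Mul(-2001, 25) = -50025)
Add(Function('p')(c), l) = Add(Pow(Add(110, -191), Rational(1, 2)), -50025) = Add(Pow(-81, Rational(1, 2)), -50025) = Add(Mul(9, I), -50025) = Add(-50025, Mul(9, I))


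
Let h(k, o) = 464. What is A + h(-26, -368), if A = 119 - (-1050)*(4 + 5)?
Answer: 10033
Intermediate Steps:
A = 9569 (A = 119 - (-1050)*9 = 119 - 150*(-63) = 119 + 9450 = 9569)
A + h(-26, -368) = 9569 + 464 = 10033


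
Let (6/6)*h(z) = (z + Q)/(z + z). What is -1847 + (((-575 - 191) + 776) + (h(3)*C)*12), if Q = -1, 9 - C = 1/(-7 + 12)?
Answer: -9009/5 ≈ -1801.8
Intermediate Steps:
C = 44/5 (C = 9 - 1/(-7 + 12) = 9 - 1/5 = 44/5 ≈ 8.8000)
h(z) = (-1 + z)/(2*z) (h(z) = (z - 1)/(z + z) = (-1 + z)/((2*z)) = (-1 + z)*(1/(2*z)) = (-1 + z)/(2*z))
-1847 + (((-575 - 191) + 776) + (h(3)*C)*12) = -1847 + (((-575 - 191) + 776) + (((1/2)*(-1 + 3)/3)*(44/5))*12) = -1847 + ((-766 + 776) + (((1/2)*(1/3)*2)*(44/5))*12) = -1847 + (10 + ((1/3)*(44/5))*12) = -1847 + (10 + (44/15)*12) = -1847 + (10 + 176/5) = -1847 + 226/5 = -9009/5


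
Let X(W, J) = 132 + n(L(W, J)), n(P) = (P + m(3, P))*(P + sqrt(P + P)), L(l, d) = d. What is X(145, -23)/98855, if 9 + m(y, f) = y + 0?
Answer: 47/5815 - 29*I*sqrt(46)/98855 ≈ 0.0080825 - 0.0019897*I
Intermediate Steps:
m(y, f) = -9 + y (m(y, f) = -9 + (y + 0) = -9 + y)
n(P) = (-6 + P)*(P + sqrt(2)*sqrt(P)) (n(P) = (P + (-9 + 3))*(P + sqrt(P + P)) = (P - 6)*(P + sqrt(2*P)) = (-6 + P)*(P + sqrt(2)*sqrt(P)))
X(W, J) = 132 + J**2 - 6*J + sqrt(2)*J**(3/2) - 6*sqrt(2)*sqrt(J) (X(W, J) = 132 + (J**2 - 6*J + sqrt(2)*J**(3/2) - 6*sqrt(2)*sqrt(J)) = 132 + J**2 - 6*J + sqrt(2)*J**(3/2) - 6*sqrt(2)*sqrt(J))
X(145, -23)/98855 = (132 + (-23)**2 - 6*(-23) + sqrt(2)*(-23)**(3/2) - 6*sqrt(2)*sqrt(-23))/98855 = (132 + 529 + 138 + sqrt(2)*(-23*I*sqrt(23)) - 6*sqrt(2)*I*sqrt(23))*(1/98855) = (132 + 529 + 138 - 23*I*sqrt(46) - 6*I*sqrt(46))*(1/98855) = (799 - 29*I*sqrt(46))*(1/98855) = 47/5815 - 29*I*sqrt(46)/98855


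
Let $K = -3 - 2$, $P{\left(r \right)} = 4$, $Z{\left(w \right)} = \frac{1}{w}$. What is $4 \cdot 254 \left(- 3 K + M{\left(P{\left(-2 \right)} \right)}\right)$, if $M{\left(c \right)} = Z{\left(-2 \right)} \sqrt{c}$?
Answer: $14224$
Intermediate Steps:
$K = -5$ ($K = -3 - 2 = -5$)
$M{\left(c \right)} = - \frac{\sqrt{c}}{2}$ ($M{\left(c \right)} = \frac{\sqrt{c}}{-2} = - \frac{\sqrt{c}}{2}$)
$4 \cdot 254 \left(- 3 K + M{\left(P{\left(-2 \right)} \right)}\right) = 4 \cdot 254 \left(\left(-3\right) \left(-5\right) - \frac{\sqrt{4}}{2}\right) = 1016 \left(15 - 1\right) = 1016 \cdot 14 = 14224$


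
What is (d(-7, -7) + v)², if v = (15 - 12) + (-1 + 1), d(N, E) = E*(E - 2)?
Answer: 4356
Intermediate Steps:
d(N, E) = E*(-2 + E)
v = 3 (v = 3 + 0 = 3)
(d(-7, -7) + v)² = (-7*(-2 - 7) + 3)² = (-7*(-9) + 3)² = (63 + 3)² = 66² = 4356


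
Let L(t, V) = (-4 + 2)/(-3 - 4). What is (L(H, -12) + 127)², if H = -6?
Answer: 793881/49 ≈ 16202.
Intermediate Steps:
L(t, V) = 2/7 (L(t, V) = -2/(-7) = -2*(-⅐) = 2/7)
(L(H, -12) + 127)² = (2/7 + 127)² = (891/7)² = 793881/49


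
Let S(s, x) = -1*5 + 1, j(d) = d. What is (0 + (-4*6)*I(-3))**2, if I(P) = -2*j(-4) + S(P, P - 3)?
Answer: 9216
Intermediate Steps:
S(s, x) = -4 (S(s, x) = -5 + 1 = -4)
I(P) = 4 (I(P) = -2*(-4) - 4 = 8 - 4 = 4)
(0 + (-4*6)*I(-3))**2 = (0 - 4*6*4)**2 = (0 - 24*4)**2 = (0 - 96)**2 = (-96)**2 = 9216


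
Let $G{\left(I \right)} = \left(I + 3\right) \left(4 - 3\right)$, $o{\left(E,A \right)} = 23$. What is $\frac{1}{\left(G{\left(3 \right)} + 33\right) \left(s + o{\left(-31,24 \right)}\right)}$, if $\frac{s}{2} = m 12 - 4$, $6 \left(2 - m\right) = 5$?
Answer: $\frac{1}{1677} \approx 0.0005963$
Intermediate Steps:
$m = \frac{7}{6}$ ($m = 2 - \frac{5}{6} = \frac{7}{6} \approx 1.1667$)
$G{\left(I \right)} = 3 + I$ ($G{\left(I \right)} = \left(3 + I\right) 1 = 3 + I$)
$s = 20$ ($s = 2 \left(\frac{7}{6} \cdot 12 - 4\right) = 2 \left(14 - 4\right) = 2 \cdot 10 = 20$)
$\frac{1}{\left(G{\left(3 \right)} + 33\right) \left(s + o{\left(-31,24 \right)}\right)} = \frac{1}{\left(\left(3 + 3\right) + 33\right) \left(20 + 23\right)} = \frac{1}{\left(6 + 33\right) 43} = \frac{1}{39} \cdot \frac{1}{43} = \frac{1}{1677}$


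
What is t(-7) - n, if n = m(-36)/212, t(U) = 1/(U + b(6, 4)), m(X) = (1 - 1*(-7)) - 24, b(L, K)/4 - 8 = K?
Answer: 217/2173 ≈ 0.099862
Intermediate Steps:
b(L, K) = 32 + 4*K
m(X) = -16 (m(X) = (1 + 7) - 24 = 8 - 24 = -16)
t(U) = 1/(48 + U) (t(U) = 1/(U + (32 + 4*4)) = 1/(U + (32 + 16)) = 1/(U + 48) = 1/(48 + U))
n = -4/53 (n = -16/212 = -16*1/212 = -4/53 ≈ -0.075472)
t(-7) - n = 1/(48 - 7) - 1*(-4/53) = 1/41 + 4/53 = 217/2173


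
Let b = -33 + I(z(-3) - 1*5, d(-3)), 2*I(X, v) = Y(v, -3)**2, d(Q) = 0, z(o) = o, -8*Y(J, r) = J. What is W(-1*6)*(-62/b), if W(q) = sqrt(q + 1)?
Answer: 62*I*sqrt(5)/33 ≈ 4.2011*I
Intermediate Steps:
Y(J, r) = -J/8
I(X, v) = v**2/128 (I(X, v) = (-v/8)**2/2 = (v**2/64)/2 = v**2/128)
b = -33 (b = -33 + (1/128)*0**2 = -33 + (1/128)*0 = -33 + 0 = -33)
W(q) = sqrt(1 + q)
W(-1*6)*(-62/b) = sqrt(1 - 1*6)*(-62/(-33)) = sqrt(1 - 6)*(-62*(-1/33)) = sqrt(-5)*(62/33) = (I*sqrt(5))*(62/33) = 62*I*sqrt(5)/33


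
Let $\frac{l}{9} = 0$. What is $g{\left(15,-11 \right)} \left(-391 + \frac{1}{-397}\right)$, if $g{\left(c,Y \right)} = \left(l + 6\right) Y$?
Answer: $\frac{10245048}{397} \approx 25806.0$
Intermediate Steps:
$l = 0$ ($l = 9 \cdot 0 = 0$)
$g{\left(c,Y \right)} = 6 Y$ ($g{\left(c,Y \right)} = \left(0 + 6\right) Y = 6 Y$)
$g{\left(15,-11 \right)} \left(-391 + \frac{1}{-397}\right) = 6 \left(-11\right) \left(-391 + \frac{1}{-397}\right) = - 66 \left(-391 - \frac{1}{397}\right) = \left(-66\right) \left(- \frac{155228}{397}\right) = \frac{10245048}{397}$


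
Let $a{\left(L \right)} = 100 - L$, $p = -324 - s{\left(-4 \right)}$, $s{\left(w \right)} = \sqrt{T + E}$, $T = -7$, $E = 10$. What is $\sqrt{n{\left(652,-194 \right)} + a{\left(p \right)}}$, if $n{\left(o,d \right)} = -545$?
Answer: $\sqrt{-121 + \sqrt{3}} \approx 10.921 i$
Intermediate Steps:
$s{\left(w \right)} = \sqrt{3}$ ($s{\left(w \right)} = \sqrt{-7 + 10} = \sqrt{3}$)
$p = -324 - \sqrt{3} \approx -325.73$
$\sqrt{n{\left(652,-194 \right)} + a{\left(p \right)}} = \sqrt{-545 + \left(100 - \left(-324 - \sqrt{3}\right)\right)} = \sqrt{-545 + \left(100 + \left(324 + \sqrt{3}\right)\right)} = \sqrt{-545 + \left(424 + \sqrt{3}\right)} = \sqrt{-121 + \sqrt{3}}$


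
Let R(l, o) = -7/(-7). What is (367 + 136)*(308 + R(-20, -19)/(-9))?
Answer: 1393813/9 ≈ 1.5487e+5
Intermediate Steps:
R(l, o) = 1 (R(l, o) = -7*(-1/7) = 1)
(367 + 136)*(308 + R(-20, -19)/(-9)) = (367 + 136)*(308 + 1/(-9)) = 503*(308 + 1*(-1/9)) = 503*(308 - 1/9) = 503*(2771/9) = 1393813/9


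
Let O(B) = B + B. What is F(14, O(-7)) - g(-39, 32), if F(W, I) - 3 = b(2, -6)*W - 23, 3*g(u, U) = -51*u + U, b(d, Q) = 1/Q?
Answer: -696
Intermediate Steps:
g(u, U) = -17*u + U/3 (g(u, U) = (-51*u + U)/3 = (U - 51*u)/3 = -17*u + U/3)
O(B) = 2*B
F(W, I) = -20 - W/6 (F(W, I) = 3 + (W/(-6) - 23) = 3 + (-W/6 - 23) = 3 + (-23 - W/6) = -20 - W/6)
F(14, O(-7)) - g(-39, 32) = (-20 - 1/6*14) - (-17*(-39) + (1/3)*32) = (-20 - 7/3) - (663 + 32/3) = -67/3 - 1*2021/3 = -67/3 - 2021/3 = -696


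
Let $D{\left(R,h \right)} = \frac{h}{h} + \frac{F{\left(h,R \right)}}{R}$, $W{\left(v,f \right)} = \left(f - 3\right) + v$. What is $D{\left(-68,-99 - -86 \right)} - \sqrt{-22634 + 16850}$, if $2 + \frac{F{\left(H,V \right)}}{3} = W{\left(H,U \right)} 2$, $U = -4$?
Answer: $\frac{97}{34} - 2 i \sqrt{1446} \approx 2.8529 - 76.053 i$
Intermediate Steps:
$W{\left(v,f \right)} = -3 + f + v$ ($W{\left(v,f \right)} = \left(-3 + f\right) + v = -3 + f + v$)
$F{\left(H,V \right)} = -48 + 6 H$ ($F{\left(H,V \right)} = -6 + 3 \left(-3 - 4 + H\right) 2 = -6 + 3 \left(-7 + H\right) 2 = -6 + 3 \left(-14 + 2 H\right) = -6 + \left(-42 + 6 H\right) = -48 + 6 H$)
$D{\left(R,h \right)} = 1 + \frac{-48 + 6 h}{R}$ ($D{\left(R,h \right)} = \frac{h}{h} + \frac{-48 + 6 h}{R} = 1 + \frac{-48 + 6 h}{R}$)
$D{\left(-68,-99 - -86 \right)} - \sqrt{-22634 + 16850} = \frac{-48 - 68 + 6 \left(-99 - -86\right)}{-68} - \sqrt{-22634 + 16850} = - \frac{-48 - 68 + 6 \left(-99 + 86\right)}{68} - \sqrt{-5784} = - \frac{-48 - 68 + 6 \left(-13\right)}{68} - 2 i \sqrt{1446} = - \frac{-48 - 68 - 78}{68} - 2 i \sqrt{1446} = \left(- \frac{1}{68}\right) \left(-194\right) - 2 i \sqrt{1446} = \frac{97}{34} - 2 i \sqrt{1446}$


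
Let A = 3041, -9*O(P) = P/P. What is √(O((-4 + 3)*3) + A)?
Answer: 2*√6842/3 ≈ 55.144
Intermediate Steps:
O(P) = -⅑ (O(P) = -P/(9*P) = -⅑*1 = -⅑)
√(O((-4 + 3)*3) + A) = √(-⅑ + 3041) = √(27368/9) = 2*√6842/3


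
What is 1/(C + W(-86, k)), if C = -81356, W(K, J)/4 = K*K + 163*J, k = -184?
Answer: -1/171740 ≈ -5.8228e-6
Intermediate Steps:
W(K, J) = 4*K**2 + 652*J (W(K, J) = 4*(K*K + 163*J) = 4*(K**2 + 163*J) = 4*K**2 + 652*J)
1/(C + W(-86, k)) = 1/(-81356 + (4*(-86)**2 + 652*(-184))) = 1/(-81356 + (4*7396 - 119968)) = 1/(-81356 + (29584 - 119968)) = 1/(-81356 - 90384) = 1/(-171740) = -1/171740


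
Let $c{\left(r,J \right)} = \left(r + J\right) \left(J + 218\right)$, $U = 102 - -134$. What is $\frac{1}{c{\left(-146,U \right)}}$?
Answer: $\frac{1}{40860} \approx 2.4474 \cdot 10^{-5}$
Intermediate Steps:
$U = 236$ ($U = 102 + 134 = 236$)
$c{\left(r,J \right)} = \left(218 + J\right) \left(J + r\right)$ ($c{\left(r,J \right)} = \left(J + r\right) \left(218 + J\right) = \left(218 + J\right) \left(J + r\right)$)
$\frac{1}{c{\left(-146,U \right)}} = \frac{1}{236^{2} + 218 \cdot 236 + 218 \left(-146\right) + 236 \left(-146\right)} = \frac{1}{55696 + 51448 - 31828 - 34456} = \frac{1}{40860}$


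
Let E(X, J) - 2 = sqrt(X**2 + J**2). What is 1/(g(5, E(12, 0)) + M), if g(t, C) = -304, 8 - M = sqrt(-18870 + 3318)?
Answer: I/(8*(-37*I + 9*sqrt(3))) ≈ -0.0028691 + 0.0012088*I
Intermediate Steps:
M = 8 - 72*I*sqrt(3) (M = 8 - sqrt(-18870 + 3318) = 8 - sqrt(-15552) = 8 - 72*I*sqrt(3) ≈ 8.0 - 124.71*I)
E(X, J) = 2 + sqrt(J**2 + X**2) (E(X, J) = 2 + sqrt(X**2 + J**2) = 2 + sqrt(J**2 + X**2))
1/(g(5, E(12, 0)) + M) = 1/(-304 + (8 - 72*I*sqrt(3))) = 1/(-296 - 72*I*sqrt(3))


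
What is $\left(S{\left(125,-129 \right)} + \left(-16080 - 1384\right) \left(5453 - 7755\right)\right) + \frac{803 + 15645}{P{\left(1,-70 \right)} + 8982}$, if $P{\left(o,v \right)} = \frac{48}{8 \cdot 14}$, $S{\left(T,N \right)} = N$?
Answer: $\frac{2527781206259}{62877} \approx 4.0202 \cdot 10^{7}$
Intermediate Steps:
$P{\left(o,v \right)} = \frac{3}{7}$ ($P{\left(o,v \right)} = \frac{48}{112} = 48 \cdot \frac{1}{112} = \frac{3}{7}$)
$\left(S{\left(125,-129 \right)} + \left(-16080 - 1384\right) \left(5453 - 7755\right)\right) + \frac{803 + 15645}{P{\left(1,-70 \right)} + 8982} = \left(-129 + \left(-16080 - 1384\right) \left(5453 - 7755\right)\right) + \frac{803 + 15645}{\frac{3}{7} + 8982} = \left(-129 - -40202128\right) + \frac{16448}{\frac{62877}{7}} = \left(-129 + 40202128\right) + 16448 \cdot \frac{7}{62877} = 40201999 + \frac{115136}{62877} = \frac{2527781206259}{62877}$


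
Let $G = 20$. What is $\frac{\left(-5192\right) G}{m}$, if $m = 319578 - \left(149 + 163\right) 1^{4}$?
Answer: $- \frac{51920}{159633} \approx -0.32525$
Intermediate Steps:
$m = 319266$ ($m = 319578 - 312 \cdot 1 = 319578 - 312 = 319266$)
$\frac{\left(-5192\right) G}{m} = \frac{\left(-5192\right) 20}{319266} = \left(-103840\right) \frac{1}{319266} = - \frac{51920}{159633}$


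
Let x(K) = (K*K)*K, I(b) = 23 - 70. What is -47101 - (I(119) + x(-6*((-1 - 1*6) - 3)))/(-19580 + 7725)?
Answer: -558166402/11855 ≈ -47083.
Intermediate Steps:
I(b) = -47
x(K) = K**3 (x(K) = K**2*K = K**3)
-47101 - (I(119) + x(-6*((-1 - 1*6) - 3)))/(-19580 + 7725) = -47101 - (-47 + (-6*((-1 - 1*6) - 3))**3)/(-19580 + 7725) = -47101 - (-47 + (-6*((-1 - 6) - 3))**3)/(-11855) = -47101 - (-47 + (-6*(-7 - 3))**3)*(-1)/11855 = -47101 - (-47 + (-6*(-10))**3)*(-1)/11855 = -47101 - (-47 + 60**3)*(-1)/11855 = -47101 - (-47 + 216000)*(-1)/11855 = -47101 - 215953*(-1)/11855 = -47101 - 1*(-215953/11855) = -47101 + 215953/11855 = -558166402/11855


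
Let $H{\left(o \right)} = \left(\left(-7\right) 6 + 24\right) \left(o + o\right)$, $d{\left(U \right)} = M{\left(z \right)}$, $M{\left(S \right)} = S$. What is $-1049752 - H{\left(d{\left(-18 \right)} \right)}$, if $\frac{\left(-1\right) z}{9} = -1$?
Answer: $-1049428$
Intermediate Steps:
$z = 9$ ($z = \left(-9\right) \left(-1\right) = 9$)
$d{\left(U \right)} = 9$
$H{\left(o \right)} = - 36 o$ ($H{\left(o \right)} = \left(-42 + 24\right) 2 o = - 18 \cdot 2 o = - 36 o$)
$-1049752 - H{\left(d{\left(-18 \right)} \right)} = -1049752 - \left(-36\right) 9 = -1049752 - -324 = -1049752 + 324 = -1049428$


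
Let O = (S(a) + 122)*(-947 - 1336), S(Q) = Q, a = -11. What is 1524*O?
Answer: -386201412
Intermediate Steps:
O = -253413 (O = (-11 + 122)*(-947 - 1336) = 111*(-2283) = -253413)
1524*O = 1524*(-253413) = -386201412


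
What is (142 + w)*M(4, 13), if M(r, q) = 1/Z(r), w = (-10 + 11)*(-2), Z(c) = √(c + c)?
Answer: 35*√2 ≈ 49.497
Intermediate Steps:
Z(c) = √2*√c (Z(c) = √(2*c) = √2*√c)
w = -2 (w = 1*(-2) = -2)
M(r, q) = √2/(2*√r) (M(r, q) = 1/(√2*√r) = √2/(2*√r))
(142 + w)*M(4, 13) = (142 - 2)*(√2/(2*√4)) = 140*((½)*√2*(½)) = 140*(√2/4) = 35*√2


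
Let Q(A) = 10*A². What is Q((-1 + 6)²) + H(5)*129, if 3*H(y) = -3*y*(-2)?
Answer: 7540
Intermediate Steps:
H(y) = 2*y (H(y) = (-3*y*(-2))/3 = (6*y)/3 = 2*y)
Q((-1 + 6)²) + H(5)*129 = 10*((-1 + 6)²)² + (2*5)*129 = 10*(5²)² + 10*129 = 10*25² + 1290 = 10*625 + 1290 = 6250 + 1290 = 7540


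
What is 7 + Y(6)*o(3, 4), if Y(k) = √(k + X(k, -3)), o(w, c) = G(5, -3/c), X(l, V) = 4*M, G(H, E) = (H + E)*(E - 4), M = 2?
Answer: 7 - 323*√14/16 ≈ -68.535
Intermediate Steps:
G(H, E) = (-4 + E)*(E + H) (G(H, E) = (E + H)*(-4 + E) = (-4 + E)*(E + H))
X(l, V) = 8 (X(l, V) = 4*2 = 8)
o(w, c) = -20 - 3/c + 9/c² (o(w, c) = (-3/c)² - (-12)/c - 4*5 - 3/c*5 = 9/c² + 12/c - 20 - 15/c = -20 - 3/c + 9/c²)
Y(k) = √(8 + k) (Y(k) = √(k + 8) = √(8 + k))
7 + Y(6)*o(3, 4) = 7 + √(8 + 6)*(-20 - 3/4 + 9/4²) = 7 + √14*(-20 - 3*¼ + 9*(1/16)) = 7 + √14*(-20 - ¾ + 9/16) = 7 + √14*(-323/16) = 7 - 323*√14/16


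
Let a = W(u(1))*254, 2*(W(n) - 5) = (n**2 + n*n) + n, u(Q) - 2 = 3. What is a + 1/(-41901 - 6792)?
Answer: 401960714/48693 ≈ 8255.0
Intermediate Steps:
u(Q) = 5 (u(Q) = 2 + 3 = 5)
W(n) = 5 + n**2 + n/2 (W(n) = 5 + ((n**2 + n*n) + n)/2 = 5 + ((n**2 + n**2) + n)/2 = 5 + (2*n**2 + n)/2 = 5 + (n + 2*n**2)/2 = 5 + (n**2 + n/2) = 5 + n**2 + n/2)
a = 8255 (a = (5 + 5**2 + (1/2)*5)*254 = (5 + 25 + 5/2)*254 = (65/2)*254 = 8255)
a + 1/(-41901 - 6792) = 8255 + 1/(-41901 - 6792) = 8255 + 1/(-48693) = 8255 - 1/48693 = 401960714/48693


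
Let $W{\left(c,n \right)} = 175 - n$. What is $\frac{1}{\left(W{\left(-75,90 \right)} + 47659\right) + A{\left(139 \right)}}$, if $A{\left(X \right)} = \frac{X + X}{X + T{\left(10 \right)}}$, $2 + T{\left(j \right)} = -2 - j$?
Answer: $\frac{125}{5968278} \approx 2.0944 \cdot 10^{-5}$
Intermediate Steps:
$T{\left(j \right)} = -4 - j$ ($T{\left(j \right)} = -2 - \left(2 + j\right) = -4 - j$)
$A{\left(X \right)} = \frac{2 X}{-14 + X}$ ($A{\left(X \right)} = \frac{X + X}{X - 14} = \frac{2 X}{X - 14} = \frac{2 X}{-14 + X}$)
$\frac{1}{\left(W{\left(-75,90 \right)} + 47659\right) + A{\left(139 \right)}} = \frac{1}{\left(\left(175 - 90\right) + 47659\right) + 2 \cdot 139 \frac{1}{-14 + 139}} = \frac{1}{\left(\left(175 - 90\right) + 47659\right) + 2 \cdot 139 \cdot \frac{1}{125}} = \frac{1}{\left(85 + 47659\right) + 2 \cdot 139 \cdot \frac{1}{125}} = \frac{1}{47744 + \frac{278}{125}} = \frac{1}{\frac{5968278}{125}} = \frac{125}{5968278}$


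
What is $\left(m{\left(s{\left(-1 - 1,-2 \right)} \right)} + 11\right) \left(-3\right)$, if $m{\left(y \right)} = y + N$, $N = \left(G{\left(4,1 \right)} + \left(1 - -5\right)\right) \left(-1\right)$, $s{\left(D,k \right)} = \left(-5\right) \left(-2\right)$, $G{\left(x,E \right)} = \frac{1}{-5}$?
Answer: $- \frac{228}{5} \approx -45.6$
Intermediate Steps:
$G{\left(x,E \right)} = - \frac{1}{5}$
$s{\left(D,k \right)} = 10$
$N = - \frac{29}{5}$ ($N = \left(- \frac{1}{5} + \left(1 - -5\right)\right) \left(-1\right) = \left(- \frac{1}{5} + \left(1 + 5\right)\right) \left(-1\right) = \left(- \frac{1}{5} + 6\right) \left(-1\right) = \frac{29}{5} \left(-1\right) = - \frac{29}{5} \approx -5.8$)
$m{\left(y \right)} = - \frac{29}{5} + y$ ($m{\left(y \right)} = y - \frac{29}{5} = - \frac{29}{5} + y$)
$\left(m{\left(s{\left(-1 - 1,-2 \right)} \right)} + 11\right) \left(-3\right) = \left(\left(- \frac{29}{5} + 10\right) + 11\right) \left(-3\right) = \left(\frac{21}{5} + 11\right) \left(-3\right) = \frac{76}{5} \left(-3\right) = - \frac{228}{5}$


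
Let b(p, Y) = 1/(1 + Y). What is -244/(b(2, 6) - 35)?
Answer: 7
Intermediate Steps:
-244/(b(2, 6) - 35) = -244/(1/(1 + 6) - 35) = -244/(1/7 - 35) = -244/(⅐ - 35) = -244/(-244/7) = -7/244*(-244) = 7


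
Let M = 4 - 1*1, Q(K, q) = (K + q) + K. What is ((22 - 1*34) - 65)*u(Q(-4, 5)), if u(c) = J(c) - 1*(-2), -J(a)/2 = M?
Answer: 308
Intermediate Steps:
Q(K, q) = q + 2*K
M = 3 (M = 4 - 1 = 3)
J(a) = -6 (J(a) = -2*3 = -6)
u(c) = -4 (u(c) = -6 - 1*(-2) = -6 + 2 = -4)
((22 - 1*34) - 65)*u(Q(-4, 5)) = ((22 - 1*34) - 65)*(-4) = ((22 - 34) - 65)*(-4) = (-12 - 65)*(-4) = -77*(-4) = 308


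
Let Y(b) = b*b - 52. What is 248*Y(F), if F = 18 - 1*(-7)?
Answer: 142104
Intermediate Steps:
F = 25 (F = 18 + 7 = 25)
Y(b) = -52 + b**2 (Y(b) = b**2 - 52 = -52 + b**2)
248*Y(F) = 248*(-52 + 25**2) = 248*(-52 + 625) = 248*573 = 142104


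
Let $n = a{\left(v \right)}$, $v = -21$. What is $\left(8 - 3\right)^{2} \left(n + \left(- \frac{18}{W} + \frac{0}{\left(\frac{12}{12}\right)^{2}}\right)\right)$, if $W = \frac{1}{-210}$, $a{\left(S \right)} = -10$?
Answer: $94250$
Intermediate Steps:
$W = - \frac{1}{210} \approx -0.0047619$
$n = -10$
$\left(8 - 3\right)^{2} \left(n + \left(- \frac{18}{W} + \frac{0}{\left(\frac{12}{12}\right)^{2}}\right)\right) = \left(8 - 3\right)^{2} \left(-10 + \left(- \frac{18}{- \frac{1}{210}} + \frac{0}{\left(\frac{12}{12}\right)^{2}}\right)\right) = 5^{2} \left(-10 + \left(\left(-18\right) \left(-210\right) + \frac{0}{\left(12 \cdot \frac{1}{12}\right)^{2}}\right)\right) = 25 \left(-10 + \left(3780 + \frac{0}{1^{2}}\right)\right) = 25 \left(-10 + \left(3780 + \frac{0}{1}\right)\right) = 25 \left(-10 + \left(3780 + 0 \cdot 1\right)\right) = 25 \left(-10 + \left(3780 + 0\right)\right) = 25 \left(-10 + 3780\right) = 25 \cdot 3770 = 94250$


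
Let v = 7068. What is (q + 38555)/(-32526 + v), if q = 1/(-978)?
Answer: -37706789/24897924 ≈ -1.5145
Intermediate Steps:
q = -1/978 ≈ -0.0010225
(q + 38555)/(-32526 + v) = (-1/978 + 38555)/(-32526 + 7068) = (37706789/978)/(-25458) = (37706789/978)*(-1/25458) = -37706789/24897924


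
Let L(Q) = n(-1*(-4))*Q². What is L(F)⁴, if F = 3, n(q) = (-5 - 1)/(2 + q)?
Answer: 6561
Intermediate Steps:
n(q) = -6/(2 + q)
L(Q) = -Q² (L(Q) = (-6/(2 - 1*(-4)))*Q² = (-6/(2 + 4))*Q² = (-6/6)*Q² = (-6*⅙)*Q² = -Q²)
L(F)⁴ = (-1*3²)⁴ = (-1*9)⁴ = (-9)⁴ = 6561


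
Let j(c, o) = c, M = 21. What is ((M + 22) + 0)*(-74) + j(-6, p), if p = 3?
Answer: -3188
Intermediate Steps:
((M + 22) + 0)*(-74) + j(-6, p) = ((21 + 22) + 0)*(-74) - 6 = (43 + 0)*(-74) - 6 = 43*(-74) - 6 = -3182 - 6 = -3188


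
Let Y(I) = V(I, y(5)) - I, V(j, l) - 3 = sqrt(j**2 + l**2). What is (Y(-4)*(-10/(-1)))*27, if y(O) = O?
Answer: 1890 + 270*sqrt(41) ≈ 3618.8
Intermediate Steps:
V(j, l) = 3 + sqrt(j**2 + l**2)
Y(I) = 3 + sqrt(25 + I**2) - I (Y(I) = (3 + sqrt(I**2 + 5**2)) - I = (3 + sqrt(I**2 + 25)) - I = (3 + sqrt(25 + I**2)) - I = 3 + sqrt(25 + I**2) - I)
(Y(-4)*(-10/(-1)))*27 = ((3 + sqrt(25 + (-4)**2) - 1*(-4))*(-10/(-1)))*27 = ((3 + sqrt(25 + 16) + 4)*(-10*(-1)))*27 = ((3 + sqrt(41) + 4)*(-2*(-5)))*27 = ((7 + sqrt(41))*10)*27 = (70 + 10*sqrt(41))*27 = 1890 + 270*sqrt(41)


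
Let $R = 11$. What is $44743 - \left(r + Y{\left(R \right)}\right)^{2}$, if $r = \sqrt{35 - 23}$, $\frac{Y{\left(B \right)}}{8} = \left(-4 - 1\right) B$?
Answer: $-148869 + 1760 \sqrt{3} \approx -1.4582 \cdot 10^{5}$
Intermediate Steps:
$Y{\left(B \right)} = - 40 B$ ($Y{\left(B \right)} = 8 \left(-4 - 1\right) B = 8 \left(- 5 B\right) = - 40 B$)
$r = 2 \sqrt{3}$ ($r = \sqrt{12} = 2 \sqrt{3} \approx 3.4641$)
$44743 - \left(r + Y{\left(R \right)}\right)^{2} = 44743 - \left(2 \sqrt{3} - 440\right)^{2} = 44743 - \left(-440 + 2 \sqrt{3}\right)^{2}$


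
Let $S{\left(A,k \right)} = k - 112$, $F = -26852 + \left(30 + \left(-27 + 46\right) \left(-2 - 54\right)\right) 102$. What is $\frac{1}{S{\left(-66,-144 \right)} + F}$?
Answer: $- \frac{1}{132576} \approx -7.5428 \cdot 10^{-6}$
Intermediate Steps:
$F = -132320$ ($F = -26852 + \left(30 + 19 \left(-56\right)\right) 102 = -26852 + \left(30 - 1064\right) 102 = -26852 - 105468 = -132320$)
$S{\left(A,k \right)} = -112 + k$ ($S{\left(A,k \right)} = k - 112 = -112 + k$)
$\frac{1}{S{\left(-66,-144 \right)} + F} = \frac{1}{\left(-112 - 144\right) - 132320} = \frac{1}{-256 - 132320} = \frac{1}{-132576} = - \frac{1}{132576}$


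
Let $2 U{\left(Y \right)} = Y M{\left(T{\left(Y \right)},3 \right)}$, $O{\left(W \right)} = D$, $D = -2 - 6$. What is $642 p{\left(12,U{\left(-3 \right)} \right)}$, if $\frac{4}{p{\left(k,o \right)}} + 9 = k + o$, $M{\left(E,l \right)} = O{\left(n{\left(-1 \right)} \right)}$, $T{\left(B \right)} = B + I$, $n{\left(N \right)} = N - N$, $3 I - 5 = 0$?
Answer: $\frac{856}{5} \approx 171.2$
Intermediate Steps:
$I = \frac{5}{3}$ ($I = \frac{5}{3} + \frac{1}{3} \cdot 0 = \frac{5}{3} + 0 = \frac{5}{3} \approx 1.6667$)
$D = -8$ ($D = -2 - 6 = -8$)
$n{\left(N \right)} = 0$
$T{\left(B \right)} = \frac{5}{3} + B$ ($T{\left(B \right)} = B + \frac{5}{3} = \frac{5}{3} + B$)
$O{\left(W \right)} = -8$
$M{\left(E,l \right)} = -8$
$U{\left(Y \right)} = - 4 Y$ ($U{\left(Y \right)} = \frac{Y \left(-8\right)}{2} = \frac{\left(-8\right) Y}{2} = - 4 Y$)
$p{\left(k,o \right)} = \frac{4}{-9 + k + o}$ ($p{\left(k,o \right)} = \frac{4}{-9 + \left(k + o\right)} = \frac{4}{-9 + k + o}$)
$642 p{\left(12,U{\left(-3 \right)} \right)} = 642 \frac{4}{-9 + 12 - -12} = 642 \frac{4}{-9 + 12 + 12} = 642 \cdot \frac{4}{15} = \frac{856}{5}$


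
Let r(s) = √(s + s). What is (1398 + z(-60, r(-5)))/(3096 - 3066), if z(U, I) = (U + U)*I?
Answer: 233/5 - 4*I*√10 ≈ 46.6 - 12.649*I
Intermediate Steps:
r(s) = √2*√s (r(s) = √(2*s) = √2*√s)
z(U, I) = 2*I*U (z(U, I) = (2*U)*I = 2*I*U)
(1398 + z(-60, r(-5)))/(3096 - 3066) = (1398 + 2*(√2*√(-5))*(-60))/(3096 - 3066) = (1398 + 2*(√2*(I*√5))*(-60))/30 = (1398 + 2*(I*√10)*(-60))*(1/30) = (1398 - 120*I*√10)*(1/30) = 233/5 - 4*I*√10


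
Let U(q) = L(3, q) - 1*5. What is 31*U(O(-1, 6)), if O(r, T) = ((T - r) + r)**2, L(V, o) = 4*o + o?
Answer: 5425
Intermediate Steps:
L(V, o) = 5*o
O(r, T) = T**2
U(q) = -5 + 5*q (U(q) = 5*q - 1*5 = 5*q - 5 = -5 + 5*q)
31*U(O(-1, 6)) = 31*(-5 + 5*6**2) = 31*(-5 + 5*36) = 31*(-5 + 180) = 31*175 = 5425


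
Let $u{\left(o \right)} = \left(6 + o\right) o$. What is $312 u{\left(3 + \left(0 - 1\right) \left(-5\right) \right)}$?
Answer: $34944$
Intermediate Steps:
$u{\left(o \right)} = o \left(6 + o\right)$
$312 u{\left(3 + \left(0 - 1\right) \left(-5\right) \right)} = 312 \left(3 + \left(0 - 1\right) \left(-5\right)\right) \left(6 + \left(3 + \left(0 - 1\right) \left(-5\right)\right)\right) = 312 \left(3 - -5\right) \left(6 + \left(3 - -5\right)\right) = 312 \left(3 + 5\right) \left(6 + \left(3 + 5\right)\right) = 312 \cdot 8 \left(6 + 8\right) = 312 \cdot 8 \cdot 14 = 312 \cdot 112 = 34944$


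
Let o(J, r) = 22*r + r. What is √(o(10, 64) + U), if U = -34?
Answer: √1438 ≈ 37.921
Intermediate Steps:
o(J, r) = 23*r
√(o(10, 64) + U) = √(23*64 - 34) = √(1472 - 34) = √1438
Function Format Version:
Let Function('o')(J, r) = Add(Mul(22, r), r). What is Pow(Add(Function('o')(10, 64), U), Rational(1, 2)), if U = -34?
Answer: Pow(1438, Rational(1, 2)) ≈ 37.921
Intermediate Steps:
Function('o')(J, r) = Mul(23, r)
Pow(Add(Function('o')(10, 64), U), Rational(1, 2)) = Pow(Add(Mul(23, 64), -34), Rational(1, 2)) = Pow(Add(1472, -34), Rational(1, 2)) = Pow(1438, Rational(1, 2))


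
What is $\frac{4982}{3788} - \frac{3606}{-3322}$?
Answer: $\frac{7552433}{3145934} \approx 2.4007$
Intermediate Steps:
$\frac{4982}{3788} - \frac{3606}{-3322} = 4982 \cdot \frac{1}{3788} - - \frac{1803}{1661} = \frac{2491}{1894} + \frac{1803}{1661} = \frac{7552433}{3145934}$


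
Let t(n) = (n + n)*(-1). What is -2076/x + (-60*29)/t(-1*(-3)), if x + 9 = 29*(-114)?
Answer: 321142/1105 ≈ 290.63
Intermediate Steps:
x = -3315 (x = -9 + 29*(-114) = -9 - 3306 = -3315)
t(n) = -2*n (t(n) = (2*n)*(-1) = -2*n)
-2076/x + (-60*29)/t(-1*(-3)) = -2076/(-3315) + (-60*29)/((-(-2)*(-3))) = -2076*(-1/3315) - 1740/((-2*3)) = 692/1105 - 1740/(-6) = 692/1105 - 1740*(-⅙) = 692/1105 + 290 = 321142/1105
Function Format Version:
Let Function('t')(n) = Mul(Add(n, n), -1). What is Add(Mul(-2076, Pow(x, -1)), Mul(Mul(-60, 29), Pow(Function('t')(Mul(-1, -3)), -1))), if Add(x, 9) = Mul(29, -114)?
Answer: Rational(321142, 1105) ≈ 290.63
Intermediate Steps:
x = -3315 (x = Add(-9, Mul(29, -114)) = Add(-9, -3306) = -3315)
Function('t')(n) = Mul(-2, n) (Function('t')(n) = Mul(Mul(2, n), -1) = Mul(-2, n))
Add(Mul(-2076, Pow(x, -1)), Mul(Mul(-60, 29), Pow(Function('t')(Mul(-1, -3)), -1))) = Add(Mul(-2076, Pow(-3315, -1)), Mul(Mul(-60, 29), Pow(Mul(-2, Mul(-1, -3)), -1))) = Add(Mul(-2076, Rational(-1, 3315)), Mul(-1740, Pow(Mul(-2, 3), -1))) = Add(Rational(692, 1105), Mul(-1740, Pow(-6, -1))) = Add(Rational(692, 1105), Mul(-1740, Rational(-1, 6))) = Add(Rational(692, 1105), 290) = Rational(321142, 1105)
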